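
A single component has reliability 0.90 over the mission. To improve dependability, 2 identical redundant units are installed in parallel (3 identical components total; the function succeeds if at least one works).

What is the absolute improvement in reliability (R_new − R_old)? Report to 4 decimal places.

0.0990

R_before = 0.90
R_after = 1 − (1 − 0.90)^3 = 0.9990
ΔR = 0.9990 − 0.90 = 0.0990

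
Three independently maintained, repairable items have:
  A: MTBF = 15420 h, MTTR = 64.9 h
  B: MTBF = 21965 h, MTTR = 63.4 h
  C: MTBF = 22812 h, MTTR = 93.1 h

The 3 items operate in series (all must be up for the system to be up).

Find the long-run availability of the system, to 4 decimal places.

0.9889

A(A) = MTBF/(MTBF+MTTR) = 15420/(15420+64.9) = 0.995809
A(B) = MTBF/(MTBF+MTTR) = 21965/(21965+63.4) = 0.997122
A(C) = MTBF/(MTBF+MTTR) = 22812/(22812+93.1) = 0.995935
Series availability: 0.995809 × 0.997122 × 0.995935 = 0.9889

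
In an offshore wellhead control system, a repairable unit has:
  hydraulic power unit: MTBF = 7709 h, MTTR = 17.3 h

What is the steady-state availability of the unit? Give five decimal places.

0.99776

A(hydraulic power unit) = MTBF/(MTBF+MTTR) = 7709/(7709+17.3) = 0.99776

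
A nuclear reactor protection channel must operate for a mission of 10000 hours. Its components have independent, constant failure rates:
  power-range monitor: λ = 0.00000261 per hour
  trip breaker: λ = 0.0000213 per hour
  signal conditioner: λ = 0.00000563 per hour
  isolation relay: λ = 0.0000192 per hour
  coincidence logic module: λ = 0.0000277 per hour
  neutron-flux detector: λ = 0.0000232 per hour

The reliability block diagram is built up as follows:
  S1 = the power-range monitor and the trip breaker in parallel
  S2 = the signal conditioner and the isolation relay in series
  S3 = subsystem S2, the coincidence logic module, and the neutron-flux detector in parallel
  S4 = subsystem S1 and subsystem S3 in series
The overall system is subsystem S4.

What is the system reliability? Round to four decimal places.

0.9841

R(power-range monitor) = exp(−0.00000261 × 10000) = 0.974238
R(trip breaker) = exp(−0.0000213 × 10000) = 0.808156
R(signal conditioner) = exp(−0.00000563 × 10000) = 0.945256
R(isolation relay) = exp(−0.0000192 × 10000) = 0.825307
R(coincidence logic module) = exp(−0.0000277 × 10000) = 0.758054
R(neutron-flux detector) = exp(−0.0000232 × 10000) = 0.792946
Parallel (power-range monitor and trip breaker): 1 − (1 − 0.974238)(1 − 0.808156) = 0.995058
Series (signal conditioner and isolation relay): 0.945256 × 0.825307 = 0.780126
Parallel ([0.780126], coincidence logic module, and neutron-flux detector): 1 − (1 − 0.780126)(1 − 0.758054)(1 − 0.792946) = 0.988985
Series ([0.995058] and [0.988985]): 0.995058 × 0.988985 = 0.9841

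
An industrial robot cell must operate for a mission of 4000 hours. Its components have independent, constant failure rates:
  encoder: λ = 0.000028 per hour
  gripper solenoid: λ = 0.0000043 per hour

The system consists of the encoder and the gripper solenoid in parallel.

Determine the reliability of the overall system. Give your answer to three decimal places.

R(encoder) = exp(−0.000028 × 4000) = 0.89404
R(gripper solenoid) = exp(−0.0000043 × 4000) = 0.98295
Parallel (encoder and gripper solenoid): 1 − (1 − 0.89404)(1 − 0.98295) = 0.998

0.998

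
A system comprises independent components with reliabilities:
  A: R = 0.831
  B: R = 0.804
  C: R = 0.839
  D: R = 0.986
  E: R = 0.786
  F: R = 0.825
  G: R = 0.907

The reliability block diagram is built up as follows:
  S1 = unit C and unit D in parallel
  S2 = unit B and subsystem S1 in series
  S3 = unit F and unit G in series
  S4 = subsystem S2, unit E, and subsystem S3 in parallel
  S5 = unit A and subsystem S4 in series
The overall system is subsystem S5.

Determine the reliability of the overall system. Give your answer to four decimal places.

0.8221

Parallel (C and D): 1 − (1 − 0.839000)(1 − 0.986000) = 0.997746
Series (B and [0.997746]): 0.804000 × 0.997746 = 0.802188
Series (F and G): 0.825000 × 0.907000 = 0.748275
Parallel ([0.802188], E, and [0.748275]): 1 − (1 − 0.802188)(1 − 0.786000)(1 − 0.748275) = 0.989344
Series (A and [0.989344]): 0.831000 × 0.989344 = 0.8221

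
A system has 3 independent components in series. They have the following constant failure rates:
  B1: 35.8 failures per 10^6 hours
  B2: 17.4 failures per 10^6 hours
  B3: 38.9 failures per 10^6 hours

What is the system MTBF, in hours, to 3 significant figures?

Series of exponential components: λ_sys = Σ λ_i
λ_sys = 0.0000358 + 0.0000174 + 0.0000389 = 9.2100e-05 /h
MTBF = 1 / λ_sys = 10900 h

10900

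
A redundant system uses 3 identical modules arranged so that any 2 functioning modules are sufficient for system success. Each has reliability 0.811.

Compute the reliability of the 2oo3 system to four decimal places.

R = Σ_{i=2}^{3} C(3,i) p^i (1−p)^{3−i} with p = 0.811
C(3,2)·0.811^2·0.189^1 = 0.372928
C(3,3)·0.811^3·0.189^0 = 0.533412
Sum = 0.9063

0.9063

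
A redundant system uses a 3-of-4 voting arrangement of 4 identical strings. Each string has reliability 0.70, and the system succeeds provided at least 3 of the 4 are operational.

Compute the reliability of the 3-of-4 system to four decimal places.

0.6517

R = Σ_{i=3}^{4} C(4,i) p^i (1−p)^{4−i} with p = 0.70
C(4,3)·0.70^3·0.30^1 = 0.411600
C(4,4)·0.70^4·0.30^0 = 0.240100
Sum = 0.6517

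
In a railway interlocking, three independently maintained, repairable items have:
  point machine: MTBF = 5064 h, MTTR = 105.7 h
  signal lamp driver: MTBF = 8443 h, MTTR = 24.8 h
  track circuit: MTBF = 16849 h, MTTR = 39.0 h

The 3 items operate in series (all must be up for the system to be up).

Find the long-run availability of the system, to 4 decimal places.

0.9744

A(point machine) = MTBF/(MTBF+MTTR) = 5064/(5064+105.7) = 0.979554
A(signal lamp driver) = MTBF/(MTBF+MTTR) = 8443/(8443+24.8) = 0.997071
A(track circuit) = MTBF/(MTBF+MTTR) = 16849/(16849+39.0) = 0.997691
Series availability: 0.979554 × 0.997071 × 0.997691 = 0.9744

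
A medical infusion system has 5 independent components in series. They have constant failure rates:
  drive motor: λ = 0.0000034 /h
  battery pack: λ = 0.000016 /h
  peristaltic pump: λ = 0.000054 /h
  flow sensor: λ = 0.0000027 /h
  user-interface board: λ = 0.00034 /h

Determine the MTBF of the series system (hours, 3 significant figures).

2400

Series of exponential components: λ_sys = Σ λ_i
λ_sys = 0.0000034 + 0.000016 + 0.000054 + 0.0000027 + 0.00034 = 4.1610e-04 /h
MTBF = 1 / λ_sys = 2400 h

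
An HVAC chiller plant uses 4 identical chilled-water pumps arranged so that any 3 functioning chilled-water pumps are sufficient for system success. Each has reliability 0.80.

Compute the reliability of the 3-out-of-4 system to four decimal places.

0.8192

R = Σ_{i=3}^{4} C(4,i) p^i (1−p)^{4−i} with p = 0.80
C(4,3)·0.80^3·0.20^1 = 0.409600
C(4,4)·0.80^4·0.20^0 = 0.409600
Sum = 0.8192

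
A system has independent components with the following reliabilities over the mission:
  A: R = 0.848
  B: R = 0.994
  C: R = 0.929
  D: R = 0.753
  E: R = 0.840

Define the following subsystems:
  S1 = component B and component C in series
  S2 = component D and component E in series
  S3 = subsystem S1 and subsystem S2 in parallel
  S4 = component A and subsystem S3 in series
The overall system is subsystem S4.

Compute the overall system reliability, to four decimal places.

0.8241

Series (B and C): 0.994000 × 0.929000 = 0.923426
Series (D and E): 0.753000 × 0.840000 = 0.632520
Parallel ([0.923426] and [0.632520]): 1 − (1 − 0.923426)(1 − 0.632520) = 0.971861
Series (A and [0.971861]): 0.848000 × 0.971861 = 0.8241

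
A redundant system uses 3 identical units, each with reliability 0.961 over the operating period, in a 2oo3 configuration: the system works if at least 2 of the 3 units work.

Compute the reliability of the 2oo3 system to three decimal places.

R = Σ_{i=2}^{3} C(3,i) p^i (1−p)^{3−i} with p = 0.961
C(3,2)·0.961^2·0.039^1 = 0.10805
C(3,3)·0.961^3·0.039^0 = 0.88750
Sum = 0.996

0.996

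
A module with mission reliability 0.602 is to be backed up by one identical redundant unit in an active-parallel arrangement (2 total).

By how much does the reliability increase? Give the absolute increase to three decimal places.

0.240

R_before = 0.602
R_after = 1 − (1 − 0.602)^2 = 0.842
ΔR = 0.842 − 0.602 = 0.240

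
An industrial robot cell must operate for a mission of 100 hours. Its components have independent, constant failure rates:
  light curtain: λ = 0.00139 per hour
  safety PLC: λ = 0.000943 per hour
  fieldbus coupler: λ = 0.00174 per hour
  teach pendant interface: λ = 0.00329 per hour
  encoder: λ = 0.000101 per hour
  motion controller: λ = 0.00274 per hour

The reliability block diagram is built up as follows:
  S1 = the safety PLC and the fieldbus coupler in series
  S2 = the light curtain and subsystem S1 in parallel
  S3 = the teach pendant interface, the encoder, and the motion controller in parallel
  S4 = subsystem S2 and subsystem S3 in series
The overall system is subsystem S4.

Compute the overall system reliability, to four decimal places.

R(light curtain) = exp(−0.00139 × 100) = 0.870228
R(safety PLC) = exp(−0.000943 × 100) = 0.910010
R(fieldbus coupler) = exp(−0.00174 × 100) = 0.840297
R(teach pendant interface) = exp(−0.00329 × 100) = 0.719643
R(encoder) = exp(−0.000101 × 100) = 0.989951
R(motion controller) = exp(−0.00274 × 100) = 0.760332
Series (safety PLC and fieldbus coupler): 0.910010 × 0.840297 = 0.764679
Parallel (light curtain and [0.764679]): 1 − (1 − 0.870228)(1 − 0.764679) = 0.969462
Parallel (teach pendant interface, encoder, and motion controller): 1 − (1 − 0.719643)(1 − 0.989951)(1 − 0.760332) = 0.999325
Series ([0.969462] and [0.999325]): 0.969462 × 0.999325 = 0.9688

0.9688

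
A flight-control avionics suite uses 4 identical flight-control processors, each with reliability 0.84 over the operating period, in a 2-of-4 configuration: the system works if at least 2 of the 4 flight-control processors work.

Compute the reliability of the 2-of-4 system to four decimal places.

0.9856

R = Σ_{i=2}^{4} C(4,i) p^i (1−p)^{4−i} with p = 0.84
C(4,2)·0.84^2·0.16^2 = 0.108380
C(4,3)·0.84^3·0.16^1 = 0.379331
C(4,4)·0.84^4·0.16^0 = 0.497871
Sum = 0.9856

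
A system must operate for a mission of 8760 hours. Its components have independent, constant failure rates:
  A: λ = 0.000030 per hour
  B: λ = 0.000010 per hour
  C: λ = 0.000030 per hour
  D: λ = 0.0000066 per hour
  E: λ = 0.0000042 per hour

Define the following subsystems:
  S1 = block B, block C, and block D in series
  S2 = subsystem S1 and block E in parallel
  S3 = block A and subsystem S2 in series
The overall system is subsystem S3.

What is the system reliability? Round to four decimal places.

R(A) = exp(−0.000030 × 8760) = 0.768896
R(B) = exp(−0.000010 × 8760) = 0.916127
R(C) = exp(−0.000030 × 8760) = 0.768896
R(D) = exp(−0.0000066 × 8760) = 0.943824
R(E) = exp(−0.0000042 × 8760) = 0.963877
Series (B, C, and D): 0.916127 × 0.768896 × 0.943824 = 0.664836
Parallel ([0.664836] and E): 1 − (1 − 0.664836)(1 − 0.963877) = 0.987893
Series (A and [0.987893]): 0.768896 × 0.987893 = 0.7596

0.7596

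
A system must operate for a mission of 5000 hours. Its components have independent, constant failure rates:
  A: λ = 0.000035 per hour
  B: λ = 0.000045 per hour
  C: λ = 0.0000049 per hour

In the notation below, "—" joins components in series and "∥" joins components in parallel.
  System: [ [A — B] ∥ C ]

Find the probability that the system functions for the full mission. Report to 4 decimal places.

R(A) = exp(−0.000035 × 5000) = 0.839457
R(B) = exp(−0.000045 × 5000) = 0.798516
R(C) = exp(−0.0000049 × 5000) = 0.975798
Series (A and B): 0.839457 × 0.798516 = 0.670320
Parallel ([0.670320] and C): 1 − (1 − 0.670320)(1 − 0.975798) = 0.9920

0.9920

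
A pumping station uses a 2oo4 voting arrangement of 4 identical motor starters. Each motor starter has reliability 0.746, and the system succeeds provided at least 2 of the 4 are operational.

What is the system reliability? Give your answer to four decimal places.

0.9469

R = Σ_{i=2}^{4} C(4,i) p^i (1−p)^{4−i} with p = 0.746
C(4,2)·0.746^2·0.254^2 = 0.215425
C(4,3)·0.746^3·0.254^1 = 0.421804
C(4,4)·0.746^4·0.254^0 = 0.309710
Sum = 0.9469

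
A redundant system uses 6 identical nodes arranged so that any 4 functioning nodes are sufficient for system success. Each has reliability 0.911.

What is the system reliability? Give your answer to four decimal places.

0.9885

R = Σ_{i=4}^{6} C(6,i) p^i (1−p)^{6−i} with p = 0.911
C(6,4)·0.911^4·0.089^2 = 0.081836
C(6,5)·0.911^5·0.089^1 = 0.335068
C(6,6)·0.911^6·0.089^0 = 0.571624
Sum = 0.9885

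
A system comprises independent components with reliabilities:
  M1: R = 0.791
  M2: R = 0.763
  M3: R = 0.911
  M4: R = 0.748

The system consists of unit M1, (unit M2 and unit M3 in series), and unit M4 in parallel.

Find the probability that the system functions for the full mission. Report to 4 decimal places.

Series (M2 and M3): 0.763000 × 0.911000 = 0.695093
Parallel (M1, [0.695093], and M4): 1 − (1 − 0.791000)(1 − 0.695093)(1 − 0.748000) = 0.9839

0.9839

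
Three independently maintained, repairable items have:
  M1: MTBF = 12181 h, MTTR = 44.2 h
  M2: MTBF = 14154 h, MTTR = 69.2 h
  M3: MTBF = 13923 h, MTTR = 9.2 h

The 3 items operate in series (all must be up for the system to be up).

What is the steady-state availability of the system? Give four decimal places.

A(M1) = MTBF/(MTBF+MTTR) = 12181/(12181+44.2) = 0.996385
A(M2) = MTBF/(MTBF+MTTR) = 14154/(14154+69.2) = 0.995135
A(M3) = MTBF/(MTBF+MTTR) = 13923/(13923+9.2) = 0.999340
Series availability: 0.996385 × 0.995135 × 0.999340 = 0.9909

0.9909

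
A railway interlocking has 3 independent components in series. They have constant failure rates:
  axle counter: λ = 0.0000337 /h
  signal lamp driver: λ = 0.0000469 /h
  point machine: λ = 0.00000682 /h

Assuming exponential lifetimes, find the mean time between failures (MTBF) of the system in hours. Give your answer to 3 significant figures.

11400

Series of exponential components: λ_sys = Σ λ_i
λ_sys = 0.0000337 + 0.0000469 + 0.00000682 = 8.7420e-05 /h
MTBF = 1 / λ_sys = 11400 h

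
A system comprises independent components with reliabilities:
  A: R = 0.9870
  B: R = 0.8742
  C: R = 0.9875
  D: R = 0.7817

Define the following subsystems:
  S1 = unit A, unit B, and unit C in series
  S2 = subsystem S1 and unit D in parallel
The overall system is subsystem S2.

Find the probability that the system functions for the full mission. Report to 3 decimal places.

Series (A, B, and C): 0.98700 × 0.87420 × 0.98750 = 0.85205
Parallel ([0.85205] and D): 1 − (1 − 0.85205)(1 − 0.78170) = 0.968

0.968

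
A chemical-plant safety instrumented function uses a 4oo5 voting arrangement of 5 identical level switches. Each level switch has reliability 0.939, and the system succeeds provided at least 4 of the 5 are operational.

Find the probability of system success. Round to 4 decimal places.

0.9671

R = Σ_{i=4}^{5} C(5,i) p^i (1−p)^{5−i} with p = 0.939
C(5,4)·0.939^4·0.061^1 = 0.237117
C(5,5)·0.939^5·0.061^0 = 0.730009
Sum = 0.9671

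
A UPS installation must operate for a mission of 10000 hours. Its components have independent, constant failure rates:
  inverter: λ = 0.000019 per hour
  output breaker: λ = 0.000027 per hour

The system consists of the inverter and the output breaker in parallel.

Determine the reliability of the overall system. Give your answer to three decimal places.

R(inverter) = exp(−0.000019 × 10000) = 0.82696
R(output breaker) = exp(−0.000027 × 10000) = 0.76338
Parallel (inverter and output breaker): 1 − (1 − 0.82696)(1 − 0.76338) = 0.959

0.959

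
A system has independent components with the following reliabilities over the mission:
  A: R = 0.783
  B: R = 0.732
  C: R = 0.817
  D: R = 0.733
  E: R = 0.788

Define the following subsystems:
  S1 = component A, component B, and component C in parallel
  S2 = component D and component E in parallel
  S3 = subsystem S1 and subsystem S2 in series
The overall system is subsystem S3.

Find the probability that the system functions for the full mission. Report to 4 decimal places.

Parallel (A, B, and C): 1 − (1 − 0.783000)(1 − 0.732000)(1 − 0.817000) = 0.989357
Parallel (D and E): 1 − (1 − 0.733000)(1 − 0.788000) = 0.943396
Series ([0.989357] and [0.943396]): 0.989357 × 0.943396 = 0.9334

0.9334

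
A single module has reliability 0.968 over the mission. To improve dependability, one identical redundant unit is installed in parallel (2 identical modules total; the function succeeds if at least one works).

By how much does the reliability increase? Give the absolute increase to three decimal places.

R_before = 0.968
R_after = 1 − (1 − 0.968)^2 = 0.999
ΔR = 0.999 − 0.968 = 0.031

0.031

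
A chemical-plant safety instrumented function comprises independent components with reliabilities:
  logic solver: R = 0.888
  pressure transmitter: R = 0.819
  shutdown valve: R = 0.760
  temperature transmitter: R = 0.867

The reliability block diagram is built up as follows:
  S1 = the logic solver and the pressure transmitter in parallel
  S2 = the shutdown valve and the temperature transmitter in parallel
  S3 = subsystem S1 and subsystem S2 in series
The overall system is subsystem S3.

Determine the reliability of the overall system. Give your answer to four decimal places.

0.9485

Parallel (logic solver and pressure transmitter): 1 − (1 − 0.888000)(1 − 0.819000) = 0.979728
Parallel (shutdown valve and temperature transmitter): 1 − (1 − 0.760000)(1 − 0.867000) = 0.968080
Series ([0.979728] and [0.968080]): 0.979728 × 0.968080 = 0.9485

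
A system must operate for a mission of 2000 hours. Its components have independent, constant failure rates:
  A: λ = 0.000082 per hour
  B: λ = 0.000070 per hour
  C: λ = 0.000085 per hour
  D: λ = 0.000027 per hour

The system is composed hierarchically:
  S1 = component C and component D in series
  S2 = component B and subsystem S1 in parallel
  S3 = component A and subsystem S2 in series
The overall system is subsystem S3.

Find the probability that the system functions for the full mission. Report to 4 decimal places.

R(A) = exp(−0.000082 × 2000) = 0.848742
R(B) = exp(−0.000070 × 2000) = 0.869358
R(C) = exp(−0.000085 × 2000) = 0.843665
R(D) = exp(−0.000027 × 2000) = 0.947432
Series (C and D): 0.843665 × 0.947432 = 0.799315
Parallel (B and [0.799315]): 1 − (1 − 0.869358)(1 − 0.799315) = 0.973782
Series (A and [0.973782]): 0.848742 × 0.973782 = 0.8265

0.8265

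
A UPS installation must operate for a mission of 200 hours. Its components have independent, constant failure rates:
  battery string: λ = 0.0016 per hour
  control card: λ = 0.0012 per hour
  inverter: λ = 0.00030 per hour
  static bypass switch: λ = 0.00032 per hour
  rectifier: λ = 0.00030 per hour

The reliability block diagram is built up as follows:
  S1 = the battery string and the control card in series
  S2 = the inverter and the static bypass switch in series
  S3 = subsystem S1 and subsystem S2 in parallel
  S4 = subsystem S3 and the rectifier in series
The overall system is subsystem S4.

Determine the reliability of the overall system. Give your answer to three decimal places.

0.895

R(battery string) = exp(−0.0016 × 200) = 0.72615
R(control card) = exp(−0.0012 × 200) = 0.78663
R(inverter) = exp(−0.00030 × 200) = 0.94176
R(static bypass switch) = exp(−0.00032 × 200) = 0.93800
R(rectifier) = exp(−0.00030 × 200) = 0.94176
Series (battery string and control card): 0.72615 × 0.78663 = 0.57121
Series (inverter and static bypass switch): 0.94176 × 0.93800 = 0.88337
Parallel ([0.57121] and [0.88337]): 1 − (1 − 0.57121)(1 − 0.88337) = 0.94999
Series ([0.94999] and rectifier): 0.94999 × 0.94176 = 0.895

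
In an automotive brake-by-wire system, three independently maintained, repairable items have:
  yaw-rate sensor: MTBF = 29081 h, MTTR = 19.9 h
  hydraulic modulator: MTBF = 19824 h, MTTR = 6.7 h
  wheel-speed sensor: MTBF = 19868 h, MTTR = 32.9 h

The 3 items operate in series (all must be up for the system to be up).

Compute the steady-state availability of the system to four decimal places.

A(yaw-rate sensor) = MTBF/(MTBF+MTTR) = 29081/(29081+19.9) = 0.999316
A(hydraulic modulator) = MTBF/(MTBF+MTTR) = 19824/(19824+6.7) = 0.999662
A(wheel-speed sensor) = MTBF/(MTBF+MTTR) = 19868/(19868+32.9) = 0.998347
Series availability: 0.999316 × 0.999662 × 0.998347 = 0.9973

0.9973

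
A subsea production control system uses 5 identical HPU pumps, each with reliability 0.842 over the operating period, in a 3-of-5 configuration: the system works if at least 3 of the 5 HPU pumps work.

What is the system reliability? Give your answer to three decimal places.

R = Σ_{i=3}^{5} C(5,i) p^i (1−p)^{5−i} with p = 0.842
C(5,3)·0.842^3·0.158^2 = 0.14902
C(5,4)·0.842^4·0.158^1 = 0.39708
C(5,5)·0.842^5·0.158^0 = 0.42321
Sum = 0.969

0.969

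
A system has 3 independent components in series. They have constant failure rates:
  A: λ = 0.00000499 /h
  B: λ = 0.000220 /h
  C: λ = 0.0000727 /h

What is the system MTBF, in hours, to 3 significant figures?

3360

Series of exponential components: λ_sys = Σ λ_i
λ_sys = 0.00000499 + 0.000220 + 0.0000727 = 2.9769e-04 /h
MTBF = 1 / λ_sys = 3360 h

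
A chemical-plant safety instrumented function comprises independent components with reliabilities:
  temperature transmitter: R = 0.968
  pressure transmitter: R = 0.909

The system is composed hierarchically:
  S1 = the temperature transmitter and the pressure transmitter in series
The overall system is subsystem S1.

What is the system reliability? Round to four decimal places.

Series (temperature transmitter and pressure transmitter): 0.968000 × 0.909000 = 0.8799

0.8799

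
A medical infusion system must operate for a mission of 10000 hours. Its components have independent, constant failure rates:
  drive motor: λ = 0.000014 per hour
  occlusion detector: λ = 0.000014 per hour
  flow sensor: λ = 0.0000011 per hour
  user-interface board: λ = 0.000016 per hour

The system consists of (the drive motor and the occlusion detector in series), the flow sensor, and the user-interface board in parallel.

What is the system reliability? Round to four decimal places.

R(drive motor) = exp(−0.000014 × 10000) = 0.869358
R(occlusion detector) = exp(−0.000014 × 10000) = 0.869358
R(flow sensor) = exp(−0.0000011 × 10000) = 0.989060
R(user-interface board) = exp(−0.000016 × 10000) = 0.852144
Series (drive motor and occlusion detector): 0.869358 × 0.869358 = 0.755783
Parallel ([0.755783], flow sensor, and user-interface board): 1 − (1 − 0.755783)(1 − 0.989060)(1 − 0.852144) = 0.9996

0.9996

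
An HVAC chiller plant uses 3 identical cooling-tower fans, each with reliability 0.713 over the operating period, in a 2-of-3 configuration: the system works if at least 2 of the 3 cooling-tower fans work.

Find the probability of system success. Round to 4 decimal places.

0.8002

R = Σ_{i=2}^{3} C(3,i) p^i (1−p)^{3−i} with p = 0.713
C(3,2)·0.713^2·0.287^1 = 0.437706
C(3,3)·0.713^3·0.287^0 = 0.362467
Sum = 0.8002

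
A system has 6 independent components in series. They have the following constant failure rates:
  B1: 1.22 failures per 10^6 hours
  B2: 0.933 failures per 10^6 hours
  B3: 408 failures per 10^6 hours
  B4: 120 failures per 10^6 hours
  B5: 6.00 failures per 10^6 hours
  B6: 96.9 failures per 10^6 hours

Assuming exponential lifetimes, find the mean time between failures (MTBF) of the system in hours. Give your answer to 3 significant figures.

Series of exponential components: λ_sys = Σ λ_i
λ_sys = 0.00000122 + 0.000000933 + 0.000408 + 0.000120 + 0.00000600 + 0.0000969 = 6.3305e-04 /h
MTBF = 1 / λ_sys = 1580 h

1580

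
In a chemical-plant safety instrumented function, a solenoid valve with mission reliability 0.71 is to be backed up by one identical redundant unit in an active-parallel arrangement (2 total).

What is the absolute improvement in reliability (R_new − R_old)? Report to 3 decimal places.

0.206

R_before = 0.71
R_after = 1 − (1 − 0.71)^2 = 0.916
ΔR = 0.916 − 0.71 = 0.206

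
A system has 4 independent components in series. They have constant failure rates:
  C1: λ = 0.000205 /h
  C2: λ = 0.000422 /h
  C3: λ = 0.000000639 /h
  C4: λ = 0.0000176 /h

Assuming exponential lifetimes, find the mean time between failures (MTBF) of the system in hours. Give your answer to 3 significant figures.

Series of exponential components: λ_sys = Σ λ_i
λ_sys = 0.000205 + 0.000422 + 0.000000639 + 0.0000176 = 6.4524e-04 /h
MTBF = 1 / λ_sys = 1550 h

1550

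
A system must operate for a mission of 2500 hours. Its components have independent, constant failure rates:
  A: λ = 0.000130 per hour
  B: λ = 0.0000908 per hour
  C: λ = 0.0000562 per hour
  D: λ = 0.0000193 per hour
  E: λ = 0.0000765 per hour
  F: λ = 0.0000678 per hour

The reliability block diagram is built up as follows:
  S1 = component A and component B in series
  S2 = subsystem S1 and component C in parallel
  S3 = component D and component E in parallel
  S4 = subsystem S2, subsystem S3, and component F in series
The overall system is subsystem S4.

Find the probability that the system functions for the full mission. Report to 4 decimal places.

R(A) = exp(−0.000130 × 2500) = 0.722527
R(B) = exp(−0.0000908 × 2500) = 0.796921
R(C) = exp(−0.0000562 × 2500) = 0.868924
R(D) = exp(−0.0000193 × 2500) = 0.952896
R(E) = exp(−0.0000765 × 2500) = 0.825926
R(F) = exp(−0.0000678 × 2500) = 0.844087
Series (A and B): 0.722527 × 0.796921 = 0.575797
Parallel ([0.575797] and C): 1 − (1 − 0.575797)(1 − 0.868924) = 0.944397
Parallel (D and E): 1 − (1 − 0.952896)(1 − 0.825926) = 0.991800
Series ([0.944397], [0.991800], and F): 0.944397 × 0.991800 × 0.844087 = 0.7906

0.7906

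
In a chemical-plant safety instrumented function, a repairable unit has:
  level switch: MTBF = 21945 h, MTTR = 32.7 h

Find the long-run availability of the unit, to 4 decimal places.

0.9985

A(level switch) = MTBF/(MTBF+MTTR) = 21945/(21945+32.7) = 0.9985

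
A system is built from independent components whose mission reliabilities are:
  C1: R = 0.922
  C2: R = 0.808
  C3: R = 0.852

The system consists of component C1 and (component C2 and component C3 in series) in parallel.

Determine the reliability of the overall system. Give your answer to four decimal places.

Series (C2 and C3): 0.808000 × 0.852000 = 0.688416
Parallel (C1 and [0.688416]): 1 − (1 − 0.922000)(1 − 0.688416) = 0.9757

0.9757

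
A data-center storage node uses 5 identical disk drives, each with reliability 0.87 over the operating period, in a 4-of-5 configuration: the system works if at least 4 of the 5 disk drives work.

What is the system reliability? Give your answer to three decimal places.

0.871

R = Σ_{i=4}^{5} C(5,i) p^i (1−p)^{5−i} with p = 0.87
C(5,4)·0.87^4·0.13^1 = 0.37238
C(5,5)·0.87^5·0.13^0 = 0.49842
Sum = 0.871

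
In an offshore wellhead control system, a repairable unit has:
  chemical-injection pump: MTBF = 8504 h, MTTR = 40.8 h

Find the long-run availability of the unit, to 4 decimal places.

0.9952

A(chemical-injection pump) = MTBF/(MTBF+MTTR) = 8504/(8504+40.8) = 0.9952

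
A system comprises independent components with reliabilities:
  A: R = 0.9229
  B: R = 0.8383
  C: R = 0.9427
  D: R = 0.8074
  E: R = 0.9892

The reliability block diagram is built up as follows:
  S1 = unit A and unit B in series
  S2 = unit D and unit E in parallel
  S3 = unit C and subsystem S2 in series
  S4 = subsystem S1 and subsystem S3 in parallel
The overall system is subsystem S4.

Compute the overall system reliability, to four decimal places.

Series (A and B): 0.922900 × 0.838300 = 0.773667
Parallel (D and E): 1 − (1 − 0.807400)(1 − 0.989200) = 0.997920
Series (C and [0.997920]): 0.942700 × 0.997920 = 0.940739
Parallel ([0.773667] and [0.940739]): 1 − (1 − 0.773667)(1 − 0.940739) = 0.9866

0.9866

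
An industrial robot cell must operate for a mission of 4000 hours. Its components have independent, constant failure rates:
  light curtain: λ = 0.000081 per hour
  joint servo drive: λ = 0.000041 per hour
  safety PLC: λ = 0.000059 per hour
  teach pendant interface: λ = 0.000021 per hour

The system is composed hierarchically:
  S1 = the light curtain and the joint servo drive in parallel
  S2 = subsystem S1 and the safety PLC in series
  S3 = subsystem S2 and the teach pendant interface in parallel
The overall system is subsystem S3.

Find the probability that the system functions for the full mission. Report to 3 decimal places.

0.980

R(light curtain) = exp(−0.000081 × 4000) = 0.72325
R(joint servo drive) = exp(−0.000041 × 4000) = 0.84874
R(safety PLC) = exp(−0.000059 × 4000) = 0.78978
R(teach pendant interface) = exp(−0.000021 × 4000) = 0.91943
Parallel (light curtain and joint servo drive): 1 − (1 − 0.72325)(1 − 0.84874) = 0.95814
Series ([0.95814] and safety PLC): 0.95814 × 0.78978 = 0.75672
Parallel ([0.75672] and teach pendant interface): 1 − (1 − 0.75672)(1 − 0.91943) = 0.980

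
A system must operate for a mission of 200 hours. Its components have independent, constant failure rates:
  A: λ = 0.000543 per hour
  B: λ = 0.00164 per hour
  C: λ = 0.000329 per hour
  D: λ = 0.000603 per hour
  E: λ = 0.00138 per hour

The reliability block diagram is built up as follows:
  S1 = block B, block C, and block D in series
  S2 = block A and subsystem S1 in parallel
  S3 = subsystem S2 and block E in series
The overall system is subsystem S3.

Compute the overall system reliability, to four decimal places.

0.7274

R(A) = exp(−0.000543 × 200) = 0.897089
R(B) = exp(−0.00164 × 200) = 0.720363
R(C) = exp(−0.000329 × 200) = 0.936318
R(D) = exp(−0.000603 × 200) = 0.886388
R(E) = exp(−0.00138 × 200) = 0.758813
Series (B, C, and D): 0.720363 × 0.936318 × 0.886388 = 0.597859
Parallel (A and [0.597859]): 1 − (1 − 0.897089)(1 − 0.597859) = 0.958615
Series ([0.958615] and E): 0.958615 × 0.758813 = 0.7274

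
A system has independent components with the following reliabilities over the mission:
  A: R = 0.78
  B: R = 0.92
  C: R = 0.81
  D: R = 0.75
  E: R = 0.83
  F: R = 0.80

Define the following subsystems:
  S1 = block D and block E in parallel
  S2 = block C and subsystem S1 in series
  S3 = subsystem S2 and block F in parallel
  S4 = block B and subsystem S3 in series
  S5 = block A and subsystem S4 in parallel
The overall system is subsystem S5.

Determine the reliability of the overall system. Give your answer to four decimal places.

Parallel (D and E): 1 − (1 − 0.750000)(1 − 0.830000) = 0.957500
Series (C and [0.957500]): 0.810000 × 0.957500 = 0.775575
Parallel ([0.775575] and F): 1 − (1 − 0.775575)(1 − 0.800000) = 0.955115
Series (B and [0.955115]): 0.920000 × 0.955115 = 0.878706
Parallel (A and [0.878706]): 1 − (1 − 0.780000)(1 − 0.878706) = 0.9733

0.9733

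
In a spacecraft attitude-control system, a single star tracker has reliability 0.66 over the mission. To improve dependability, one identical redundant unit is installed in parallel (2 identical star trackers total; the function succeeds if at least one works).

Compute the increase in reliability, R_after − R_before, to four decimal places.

R_before = 0.66
R_after = 1 − (1 − 0.66)^2 = 0.8844
ΔR = 0.8844 − 0.66 = 0.2244

0.2244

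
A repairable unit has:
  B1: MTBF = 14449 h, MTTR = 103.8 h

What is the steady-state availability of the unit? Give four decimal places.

0.9929

A(B1) = MTBF/(MTBF+MTTR) = 14449/(14449+103.8) = 0.9929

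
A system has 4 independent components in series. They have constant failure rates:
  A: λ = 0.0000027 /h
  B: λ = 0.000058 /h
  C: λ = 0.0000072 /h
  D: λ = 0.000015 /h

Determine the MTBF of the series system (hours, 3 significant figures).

Series of exponential components: λ_sys = Σ λ_i
λ_sys = 0.0000027 + 0.000058 + 0.0000072 + 0.000015 = 8.2900e-05 /h
MTBF = 1 / λ_sys = 12100 h

12100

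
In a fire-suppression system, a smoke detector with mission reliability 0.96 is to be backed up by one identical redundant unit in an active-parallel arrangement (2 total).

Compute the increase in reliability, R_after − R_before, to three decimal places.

0.038

R_before = 0.96
R_after = 1 − (1 − 0.96)^2 = 0.998
ΔR = 0.998 − 0.96 = 0.038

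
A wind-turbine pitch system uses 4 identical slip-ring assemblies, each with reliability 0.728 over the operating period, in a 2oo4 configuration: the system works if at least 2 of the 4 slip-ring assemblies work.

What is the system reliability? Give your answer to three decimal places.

0.936

R = Σ_{i=2}^{4} C(4,i) p^i (1−p)^{4−i} with p = 0.728
C(4,2)·0.728^2·0.272^2 = 0.23526
C(4,3)·0.728^3·0.272^1 = 0.41978
C(4,4)·0.728^4·0.272^0 = 0.28088
Sum = 0.936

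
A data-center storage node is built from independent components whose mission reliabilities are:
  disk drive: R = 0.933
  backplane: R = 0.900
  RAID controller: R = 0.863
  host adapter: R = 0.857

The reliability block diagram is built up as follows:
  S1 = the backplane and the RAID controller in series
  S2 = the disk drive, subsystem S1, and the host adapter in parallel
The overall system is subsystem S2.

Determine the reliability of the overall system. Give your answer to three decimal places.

0.998

Series (backplane and RAID controller): 0.90000 × 0.86300 = 0.77670
Parallel (disk drive, [0.77670], and host adapter): 1 − (1 − 0.93300)(1 − 0.77670)(1 − 0.85700) = 0.998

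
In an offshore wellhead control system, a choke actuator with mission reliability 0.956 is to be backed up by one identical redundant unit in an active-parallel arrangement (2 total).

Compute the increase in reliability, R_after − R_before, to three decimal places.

0.042

R_before = 0.956
R_after = 1 − (1 − 0.956)^2 = 0.998
ΔR = 0.998 − 0.956 = 0.042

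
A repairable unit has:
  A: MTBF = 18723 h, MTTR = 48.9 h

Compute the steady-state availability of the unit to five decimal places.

A(A) = MTBF/(MTBF+MTTR) = 18723/(18723+48.9) = 0.99740

0.99740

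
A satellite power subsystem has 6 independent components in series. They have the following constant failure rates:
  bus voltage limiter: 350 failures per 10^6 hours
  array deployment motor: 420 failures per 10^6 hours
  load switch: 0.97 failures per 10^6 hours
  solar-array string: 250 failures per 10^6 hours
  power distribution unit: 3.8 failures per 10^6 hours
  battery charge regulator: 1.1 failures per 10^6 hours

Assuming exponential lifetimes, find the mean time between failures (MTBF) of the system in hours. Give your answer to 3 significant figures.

Series of exponential components: λ_sys = Σ λ_i
λ_sys = 0.00035 + 0.00042 + 0.00000097 + 0.00025 + 0.0000038 + 0.0000011 = 1.0259e-03 /h
MTBF = 1 / λ_sys = 975 h

975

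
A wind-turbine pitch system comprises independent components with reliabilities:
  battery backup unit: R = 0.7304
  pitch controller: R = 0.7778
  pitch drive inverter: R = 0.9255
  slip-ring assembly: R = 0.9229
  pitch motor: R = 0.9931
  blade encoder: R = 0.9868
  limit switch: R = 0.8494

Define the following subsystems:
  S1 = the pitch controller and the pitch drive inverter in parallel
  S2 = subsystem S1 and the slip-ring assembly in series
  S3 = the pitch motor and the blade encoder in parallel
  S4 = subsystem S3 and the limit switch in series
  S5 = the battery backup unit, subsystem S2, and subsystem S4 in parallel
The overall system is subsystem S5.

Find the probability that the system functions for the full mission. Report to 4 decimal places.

0.9962

Parallel (pitch controller and pitch drive inverter): 1 − (1 − 0.777800)(1 − 0.925500) = 0.983446
Series ([0.983446] and slip-ring assembly): 0.983446 × 0.922900 = 0.907622
Parallel (pitch motor and blade encoder): 1 − (1 − 0.993100)(1 − 0.986800) = 0.999909
Series ([0.999909] and limit switch): 0.999909 × 0.849400 = 0.849323
Parallel (battery backup unit, [0.907622], and [0.849323]): 1 − (1 − 0.730400)(1 − 0.907622)(1 − 0.849323) = 0.9962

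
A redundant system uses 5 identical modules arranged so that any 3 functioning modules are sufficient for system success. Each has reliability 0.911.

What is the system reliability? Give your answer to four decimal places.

R = Σ_{i=3}^{5} C(5,i) p^i (1−p)^{5−i} with p = 0.911
C(5,3)·0.911^3·0.089^2 = 0.059887
C(5,4)·0.911^4·0.089^1 = 0.306502
C(5,5)·0.911^5·0.089^0 = 0.627468
Sum = 0.9939

0.9939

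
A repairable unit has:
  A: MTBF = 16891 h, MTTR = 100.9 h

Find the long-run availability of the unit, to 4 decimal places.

A(A) = MTBF/(MTBF+MTTR) = 16891/(16891+100.9) = 0.9941

0.9941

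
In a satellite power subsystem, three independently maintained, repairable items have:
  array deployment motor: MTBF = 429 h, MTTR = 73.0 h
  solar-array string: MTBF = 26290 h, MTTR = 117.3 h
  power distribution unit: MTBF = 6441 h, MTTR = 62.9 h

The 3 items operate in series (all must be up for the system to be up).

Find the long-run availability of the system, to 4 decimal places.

A(array deployment motor) = MTBF/(MTBF+MTTR) = 429/(429+73.0) = 0.854582
A(solar-array string) = MTBF/(MTBF+MTTR) = 26290/(26290+117.3) = 0.995558
A(power distribution unit) = MTBF/(MTBF+MTTR) = 6441/(6441+62.9) = 0.990329
Series availability: 0.854582 × 0.995558 × 0.990329 = 0.8426

0.8426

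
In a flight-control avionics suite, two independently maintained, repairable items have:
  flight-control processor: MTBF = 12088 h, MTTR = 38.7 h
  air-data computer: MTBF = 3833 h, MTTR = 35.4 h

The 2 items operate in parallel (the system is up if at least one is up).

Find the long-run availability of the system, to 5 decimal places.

0.99997

A(flight-control processor) = MTBF/(MTBF+MTTR) = 12088/(12088+38.7) = 0.996809
A(air-data computer) = MTBF/(MTBF+MTTR) = 3833/(3833+35.4) = 0.990849
Parallel availability: 1 − (1 − 0.996809)(1 − 0.990849) = 0.99997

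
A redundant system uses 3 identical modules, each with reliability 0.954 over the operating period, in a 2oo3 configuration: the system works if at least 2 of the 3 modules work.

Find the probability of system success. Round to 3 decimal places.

R = Σ_{i=2}^{3} C(3,i) p^i (1−p)^{3−i} with p = 0.954
C(3,2)·0.954^2·0.046^1 = 0.12560
C(3,3)·0.954^3·0.046^0 = 0.86825
Sum = 0.994

0.994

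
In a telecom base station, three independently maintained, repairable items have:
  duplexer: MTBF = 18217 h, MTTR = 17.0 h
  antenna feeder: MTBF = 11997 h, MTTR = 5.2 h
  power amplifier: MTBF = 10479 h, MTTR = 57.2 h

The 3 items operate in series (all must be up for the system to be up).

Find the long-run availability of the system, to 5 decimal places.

A(duplexer) = MTBF/(MTBF+MTTR) = 18217/(18217+17.0) = 0.999068
A(antenna feeder) = MTBF/(MTBF+MTTR) = 11997/(11997+5.2) = 0.999567
A(power amplifier) = MTBF/(MTBF+MTTR) = 10479/(10479+57.2) = 0.994571
Series availability: 0.999068 × 0.999567 × 0.994571 = 0.99321

0.99321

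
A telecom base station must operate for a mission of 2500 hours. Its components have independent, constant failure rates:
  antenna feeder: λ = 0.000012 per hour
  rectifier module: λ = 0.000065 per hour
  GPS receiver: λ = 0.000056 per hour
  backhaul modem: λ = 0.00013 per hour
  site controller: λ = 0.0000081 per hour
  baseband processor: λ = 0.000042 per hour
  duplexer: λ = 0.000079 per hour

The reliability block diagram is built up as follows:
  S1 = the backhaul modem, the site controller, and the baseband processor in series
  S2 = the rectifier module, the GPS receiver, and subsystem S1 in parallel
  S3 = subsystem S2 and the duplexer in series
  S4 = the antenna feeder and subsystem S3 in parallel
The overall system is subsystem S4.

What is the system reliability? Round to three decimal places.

0.995

R(antenna feeder) = exp(−0.000012 × 2500) = 0.97045
R(rectifier module) = exp(−0.000065 × 2500) = 0.85002
R(GPS receiver) = exp(−0.000056 × 2500) = 0.86936
R(backhaul modem) = exp(−0.00013 × 2500) = 0.72253
R(site controller) = exp(−0.0000081 × 2500) = 0.97995
R(baseband processor) = exp(−0.000042 × 2500) = 0.90032
R(duplexer) = exp(−0.000079 × 2500) = 0.82078
Series (backhaul modem, site controller, and baseband processor): 0.72253 × 0.97995 × 0.90032 = 0.63747
Parallel (rectifier module, GPS receiver, and [0.63747]): 1 − (1 − 0.85002)(1 − 0.86936)(1 − 0.63747) = 0.99290
Series ([0.99290] and duplexer): 0.99290 × 0.82078 = 0.81495
Parallel (antenna feeder and [0.81495]): 1 − (1 − 0.97045)(1 − 0.81495) = 0.995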